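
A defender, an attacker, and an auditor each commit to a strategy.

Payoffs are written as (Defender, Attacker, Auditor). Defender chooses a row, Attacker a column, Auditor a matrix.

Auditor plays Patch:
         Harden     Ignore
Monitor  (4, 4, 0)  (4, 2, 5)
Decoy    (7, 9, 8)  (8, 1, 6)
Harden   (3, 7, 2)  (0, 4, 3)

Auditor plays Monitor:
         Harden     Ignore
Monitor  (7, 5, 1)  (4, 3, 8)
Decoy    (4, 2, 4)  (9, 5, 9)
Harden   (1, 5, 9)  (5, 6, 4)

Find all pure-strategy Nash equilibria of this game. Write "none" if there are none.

The pure Nash equilibria are (Monitor, Harden, Monitor) and (Decoy, Harden, Patch) and (Decoy, Ignore, Monitor).

For each player, find the best response to each opponent profile; mutual best responses are the pure NE.
Defender against (Harden, Patch): payoffs 4, 7, 3 → best response Decoy.
Defender against (Harden, Monitor): payoffs 7, 4, 1 → best response Monitor.
Defender against (Ignore, Patch): payoffs 4, 8, 0 → best response Decoy.
Defender against (Ignore, Monitor): payoffs 4, 9, 5 → best response Decoy.
Attacker against (Monitor, Patch): payoffs 4, 2 → best response Harden.
Attacker against (Monitor, Monitor): payoffs 5, 3 → best response Harden.
Attacker against (Decoy, Patch): payoffs 9, 1 → best response Harden.
Attacker against (Decoy, Monitor): payoffs 2, 5 → best response Ignore.
Attacker against (Harden, Patch): payoffs 7, 4 → best response Harden.
Attacker against (Harden, Monitor): payoffs 5, 6 → best response Ignore.
Auditor against (Monitor, Harden): payoffs 0, 1 → best response Monitor.
Auditor against (Monitor, Ignore): payoffs 5, 8 → best response Monitor.
Auditor against (Decoy, Harden): payoffs 8, 4 → best response Patch.
Auditor against (Decoy, Ignore): payoffs 6, 9 → best response Monitor.
Auditor against (Harden, Harden): payoffs 2, 9 → best response Monitor.
Auditor against (Harden, Ignore): payoffs 3, 4 → best response Monitor.
Mutual best responses: (Monitor, Harden, Monitor); (Decoy, Harden, Patch); (Decoy, Ignore, Monitor).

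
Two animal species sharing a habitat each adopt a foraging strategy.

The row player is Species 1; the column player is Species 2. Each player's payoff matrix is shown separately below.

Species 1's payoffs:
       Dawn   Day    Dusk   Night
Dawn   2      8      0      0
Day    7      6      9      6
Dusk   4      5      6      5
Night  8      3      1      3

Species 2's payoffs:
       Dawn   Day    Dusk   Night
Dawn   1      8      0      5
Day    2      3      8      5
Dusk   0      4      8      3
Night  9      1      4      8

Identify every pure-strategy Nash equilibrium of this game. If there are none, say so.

Species 1 against Dawn: payoffs 2, 7, 4, 8 → best response Night.
Species 1 against Day: payoffs 8, 6, 5, 3 → best response Dawn.
Species 1 against Dusk: payoffs 0, 9, 6, 1 → best response Day.
Species 1 against Night: payoffs 0, 6, 5, 3 → best response Day.
Species 2 against Dawn: payoffs 1, 8, 0, 5 → best response Day.
Species 2 against Day: payoffs 2, 3, 8, 5 → best response Dusk.
Species 2 against Dusk: payoffs 0, 4, 8, 3 → best response Dusk.
Species 2 against Night: payoffs 9, 1, 4, 8 → best response Dawn.
Mutual best responses: (Dawn, Day); (Day, Dusk); (Night, Dawn).

The pure Nash equilibria are (Dawn, Day), (Day, Dusk), (Night, Dawn).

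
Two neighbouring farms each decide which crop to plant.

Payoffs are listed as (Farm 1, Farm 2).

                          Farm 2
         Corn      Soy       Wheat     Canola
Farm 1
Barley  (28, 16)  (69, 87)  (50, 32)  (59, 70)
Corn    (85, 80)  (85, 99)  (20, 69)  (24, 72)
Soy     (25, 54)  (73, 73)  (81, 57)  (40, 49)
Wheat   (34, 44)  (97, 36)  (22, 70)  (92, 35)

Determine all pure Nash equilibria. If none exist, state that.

This game has no pure Nash equilibrium.

For each player, find the best response to each opponent profile; mutual best responses are the pure NE.
Farm 1 against Corn: payoffs 28, 85, 25, 34 → best response Corn.
Farm 1 against Soy: payoffs 69, 85, 73, 97 → best response Wheat.
Farm 1 against Wheat: payoffs 50, 20, 81, 22 → best response Soy.
Farm 1 against Canola: payoffs 59, 24, 40, 92 → best response Wheat.
Farm 2 against Barley: payoffs 16, 87, 32, 70 → best response Soy.
Farm 2 against Corn: payoffs 80, 99, 69, 72 → best response Soy.
Farm 2 against Soy: payoffs 54, 73, 57, 49 → best response Soy.
Farm 2 against Wheat: payoffs 44, 36, 70, 35 → best response Wheat.
No profile is a mutual best response for all players.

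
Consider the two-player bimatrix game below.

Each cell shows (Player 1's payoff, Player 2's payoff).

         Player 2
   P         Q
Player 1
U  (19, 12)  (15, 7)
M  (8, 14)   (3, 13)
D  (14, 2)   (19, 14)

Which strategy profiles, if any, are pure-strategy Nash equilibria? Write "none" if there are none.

(U, P): Player 1 gets 19, best alternative 14; Player 2 gets 12, best alternative 7. No profitable deviation — NE.
(U, Q): Player 1 can switch to D (15 → 19). Not NE.
(M, P): Player 1 can switch to U (8 → 19). Not NE.
(M, Q): Player 1 can switch to U (3 → 15). Not NE.
(D, P): Player 1 can switch to U (14 → 19). Not NE.
(D, Q): Player 1 gets 19, best alternative 15; Player 2 gets 14, best alternative 2. No profitable deviation — NE.

The pure Nash equilibria are (U, P) and (D, Q).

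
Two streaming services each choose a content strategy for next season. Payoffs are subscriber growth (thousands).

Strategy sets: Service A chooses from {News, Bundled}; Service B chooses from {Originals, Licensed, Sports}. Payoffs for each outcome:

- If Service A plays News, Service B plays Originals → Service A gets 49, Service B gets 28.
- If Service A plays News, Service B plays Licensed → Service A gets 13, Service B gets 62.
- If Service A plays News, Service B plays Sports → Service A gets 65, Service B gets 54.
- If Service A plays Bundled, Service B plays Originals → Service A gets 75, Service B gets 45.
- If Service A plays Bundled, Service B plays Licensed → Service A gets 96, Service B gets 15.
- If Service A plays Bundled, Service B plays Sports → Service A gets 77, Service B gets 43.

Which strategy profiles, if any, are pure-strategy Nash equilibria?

(Bundled, Originals)

(News, Originals): Service A can switch to Bundled (49 → 75). Not NE.
(News, Licensed): Service A can switch to Bundled (13 → 96). Not NE.
(News, Sports): Service A can switch to Bundled (65 → 77). Not NE.
(Bundled, Originals): Service A gets 75, best alternative 49; Service B gets 45, best alternative 43. No profitable deviation — NE.
(Bundled, Licensed): Service B can switch to Originals (15 → 45). Not NE.
(Bundled, Sports): Service B can switch to Originals (43 → 45). Not NE.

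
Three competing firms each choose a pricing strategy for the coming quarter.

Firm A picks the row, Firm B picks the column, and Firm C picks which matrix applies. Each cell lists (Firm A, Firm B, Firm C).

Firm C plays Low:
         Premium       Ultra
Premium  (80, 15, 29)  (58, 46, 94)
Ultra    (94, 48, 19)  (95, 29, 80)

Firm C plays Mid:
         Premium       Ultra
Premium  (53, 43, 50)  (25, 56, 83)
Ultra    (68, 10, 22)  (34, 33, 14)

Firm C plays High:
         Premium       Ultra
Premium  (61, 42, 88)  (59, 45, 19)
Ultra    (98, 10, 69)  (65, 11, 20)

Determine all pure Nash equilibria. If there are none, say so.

(Premium, Premium, Low): Firm A can switch to Ultra (80 → 94). Not NE.
(Premium, Premium, Mid): Firm A can switch to Ultra (53 → 68). Not NE.
(Premium, Premium, High): Firm A can switch to Ultra (61 → 98). Not NE.
(Premium, Ultra, Low): Firm A can switch to Ultra (58 → 95). Not NE.
(Premium, Ultra, Mid): Firm A can switch to Ultra (25 → 34). Not NE.
(Premium, Ultra, High): Firm A can switch to Ultra (59 → 65). Not NE.
(Ultra, Premium, Low): Firm C can switch to Mid (19 → 22). Not NE.
(Ultra, Premium, Mid): Firm B can switch to Ultra (10 → 33). Not NE.
(Ultra, Premium, High): Firm B can switch to Ultra (10 → 11). Not NE.
(Ultra, Ultra, Low): Firm B can switch to Premium (29 → 48). Not NE.
(The remaining 2 profiles each have a profitable deviation by the same check.)

There is no pure-strategy Nash equilibrium.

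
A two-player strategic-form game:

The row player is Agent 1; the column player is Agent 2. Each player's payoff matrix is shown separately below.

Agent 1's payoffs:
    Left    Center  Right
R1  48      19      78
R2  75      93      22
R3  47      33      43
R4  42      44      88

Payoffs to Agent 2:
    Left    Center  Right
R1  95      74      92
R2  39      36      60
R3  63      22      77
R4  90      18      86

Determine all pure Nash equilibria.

(R1, Left): Agent 1 can switch to R2 (48 → 75). Not NE.
(R1, Center): Agent 1 can switch to R2 (19 → 93). Not NE.
(R1, Right): Agent 1 can switch to R4 (78 → 88). Not NE.
(R2, Left): Agent 2 can switch to Right (39 → 60). Not NE.
(R2, Center): Agent 2 can switch to Left (36 → 39). Not NE.
(R2, Right): Agent 1 can switch to R1 (22 → 78). Not NE.
(R3, Left): Agent 1 can switch to R1 (47 → 48). Not NE.
(R3, Center): Agent 1 can switch to R2 (33 → 93). Not NE.
(The remaining 4 profiles each have a profitable deviation by the same check.)

No pure-strategy Nash equilibrium.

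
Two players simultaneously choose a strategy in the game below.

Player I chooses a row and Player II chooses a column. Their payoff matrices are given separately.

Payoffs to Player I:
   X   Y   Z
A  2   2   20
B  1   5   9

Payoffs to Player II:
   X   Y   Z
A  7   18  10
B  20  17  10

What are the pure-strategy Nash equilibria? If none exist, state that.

No pure-strategy Nash equilibrium.

(A, X): Player II can switch to Y (7 → 18). Not NE.
(A, Y): Player I can switch to B (2 → 5). Not NE.
(A, Z): Player II can switch to Y (10 → 18). Not NE.
(B, X): Player I can switch to A (1 → 2). Not NE.
(B, Y): Player II can switch to X (17 → 20). Not NE.
(B, Z): Player I can switch to A (9 → 20). Not NE.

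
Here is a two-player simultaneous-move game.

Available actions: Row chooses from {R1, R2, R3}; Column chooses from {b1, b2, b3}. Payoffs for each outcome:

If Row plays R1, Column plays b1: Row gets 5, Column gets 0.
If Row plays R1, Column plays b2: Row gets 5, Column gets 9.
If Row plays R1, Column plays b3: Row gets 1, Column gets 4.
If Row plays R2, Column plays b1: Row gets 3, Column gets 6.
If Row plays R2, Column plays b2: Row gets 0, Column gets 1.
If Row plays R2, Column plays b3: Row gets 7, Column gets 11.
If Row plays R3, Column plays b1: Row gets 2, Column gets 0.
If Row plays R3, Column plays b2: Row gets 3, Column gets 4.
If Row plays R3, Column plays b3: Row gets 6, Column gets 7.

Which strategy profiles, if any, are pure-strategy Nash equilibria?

(R1, b2); (R2, b3)

Row against b1: payoffs 5, 3, 2 → best response R1.
Row against b2: payoffs 5, 0, 3 → best response R1.
Row against b3: payoffs 1, 7, 6 → best response R2.
Column against R1: payoffs 0, 9, 4 → best response b2.
Column against R2: payoffs 6, 1, 11 → best response b3.
Column against R3: payoffs 0, 4, 7 → best response b3.
Mutual best responses: (R1, b2); (R2, b3).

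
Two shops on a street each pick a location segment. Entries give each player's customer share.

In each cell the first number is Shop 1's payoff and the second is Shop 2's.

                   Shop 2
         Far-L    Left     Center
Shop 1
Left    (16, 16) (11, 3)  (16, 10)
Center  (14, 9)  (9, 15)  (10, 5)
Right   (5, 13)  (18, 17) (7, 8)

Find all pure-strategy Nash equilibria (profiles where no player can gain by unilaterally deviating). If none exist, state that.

Check each profile: it is a Nash equilibrium iff no player can strictly gain by switching unilaterally.
(Left, Far-L): Shop 1 gets 16, best alternative 14; Shop 2 gets 16, best alternative 10. No profitable deviation — NE.
(Left, Left): Shop 1 can switch to Right (11 → 18). Not NE.
(Left, Center): Shop 2 can switch to Far-L (10 → 16). Not NE.
(Center, Far-L): Shop 1 can switch to Left (14 → 16). Not NE.
(Center, Left): Shop 1 can switch to Left (9 → 11). Not NE.
(Center, Center): Shop 1 can switch to Left (10 → 16). Not NE.
(Right, Far-L): Shop 1 can switch to Left (5 → 16). Not NE.
(Right, Left): Shop 1 gets 18, best alternative 11; Shop 2 gets 17, best alternative 13. No profitable deviation — NE.
(Right, Center): Shop 1 can switch to Left (7 → 16). Not NE.

The pure Nash equilibria are (Left, Far-L); (Right, Left).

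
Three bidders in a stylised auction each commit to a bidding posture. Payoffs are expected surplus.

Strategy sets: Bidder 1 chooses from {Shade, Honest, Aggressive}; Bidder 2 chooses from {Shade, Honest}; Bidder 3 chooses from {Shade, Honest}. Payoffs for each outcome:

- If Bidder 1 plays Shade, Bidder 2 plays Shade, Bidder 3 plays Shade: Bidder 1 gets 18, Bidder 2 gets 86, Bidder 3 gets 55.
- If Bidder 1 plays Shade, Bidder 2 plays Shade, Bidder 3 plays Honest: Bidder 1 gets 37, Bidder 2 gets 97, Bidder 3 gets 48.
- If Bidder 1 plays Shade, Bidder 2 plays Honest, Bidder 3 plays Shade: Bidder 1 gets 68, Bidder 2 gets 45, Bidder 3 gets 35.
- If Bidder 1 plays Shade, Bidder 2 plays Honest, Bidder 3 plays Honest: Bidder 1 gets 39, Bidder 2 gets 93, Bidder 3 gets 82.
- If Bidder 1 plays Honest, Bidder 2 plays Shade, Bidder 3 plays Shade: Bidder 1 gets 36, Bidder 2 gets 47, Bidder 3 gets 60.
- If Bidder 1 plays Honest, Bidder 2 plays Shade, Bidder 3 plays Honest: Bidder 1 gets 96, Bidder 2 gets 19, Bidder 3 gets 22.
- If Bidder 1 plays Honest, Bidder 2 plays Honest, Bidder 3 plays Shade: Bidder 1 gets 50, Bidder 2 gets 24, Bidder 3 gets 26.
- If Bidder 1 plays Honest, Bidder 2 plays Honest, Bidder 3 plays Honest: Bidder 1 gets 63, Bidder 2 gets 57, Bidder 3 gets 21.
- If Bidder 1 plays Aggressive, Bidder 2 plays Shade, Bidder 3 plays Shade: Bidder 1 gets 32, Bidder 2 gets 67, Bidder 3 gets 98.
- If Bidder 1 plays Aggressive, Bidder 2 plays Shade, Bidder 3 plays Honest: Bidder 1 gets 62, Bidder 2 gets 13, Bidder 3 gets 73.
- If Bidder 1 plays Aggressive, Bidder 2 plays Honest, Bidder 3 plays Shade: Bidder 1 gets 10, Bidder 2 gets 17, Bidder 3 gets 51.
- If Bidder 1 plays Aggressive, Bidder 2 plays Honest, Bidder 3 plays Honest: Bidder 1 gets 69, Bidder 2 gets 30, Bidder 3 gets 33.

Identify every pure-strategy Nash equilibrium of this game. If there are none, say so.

The unique pure-strategy Nash equilibrium is (Honest, Shade, Shade).

(Shade, Shade, Shade): Bidder 1 can switch to Honest (18 → 36). Not NE.
(Shade, Shade, Honest): Bidder 1 can switch to Honest (37 → 96). Not NE.
(Shade, Honest, Shade): Bidder 2 can switch to Shade (45 → 86). Not NE.
(Shade, Honest, Honest): Bidder 1 can switch to Honest (39 → 63). Not NE.
(Honest, Shade, Shade): Bidder 1 gets 36, best alternative 32; Bidder 2 gets 47, best alternative 24; Bidder 3 gets 60, best alternative 22. No profitable deviation — NE.
(Honest, Shade, Honest): Bidder 2 can switch to Honest (19 → 57). Not NE.
(Honest, Honest, Shade): Bidder 1 can switch to Shade (50 → 68). Not NE.
(The remaining 5 profiles each have a profitable deviation by the same check.)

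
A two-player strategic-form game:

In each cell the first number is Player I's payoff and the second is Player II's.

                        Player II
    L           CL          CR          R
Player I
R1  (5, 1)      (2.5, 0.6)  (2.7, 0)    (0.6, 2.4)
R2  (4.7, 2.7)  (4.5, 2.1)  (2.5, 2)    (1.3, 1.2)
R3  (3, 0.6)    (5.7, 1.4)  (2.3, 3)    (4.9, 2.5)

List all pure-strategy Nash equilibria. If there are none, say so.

Player I against L: payoffs 5, 4.7, 3 → best response R1.
Player I against CL: payoffs 2.5, 4.5, 5.7 → best response R3.
Player I against CR: payoffs 2.7, 2.5, 2.3 → best response R1.
Player I against R: payoffs 0.6, 1.3, 4.9 → best response R3.
Player II against R1: payoffs 1, 0.6, 0, 2.4 → best response R.
Player II against R2: payoffs 2.7, 2.1, 2, 1.2 → best response L.
Player II against R3: payoffs 0.6, 1.4, 3, 2.5 → best response CR.
No profile is a mutual best response for all players.

none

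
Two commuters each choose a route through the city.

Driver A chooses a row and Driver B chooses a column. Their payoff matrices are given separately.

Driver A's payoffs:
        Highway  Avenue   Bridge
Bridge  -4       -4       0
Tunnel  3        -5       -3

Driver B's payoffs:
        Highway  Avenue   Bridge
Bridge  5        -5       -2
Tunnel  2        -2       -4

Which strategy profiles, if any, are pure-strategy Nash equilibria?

Pure NE: (Tunnel, Highway)

Driver A against Highway: payoffs -4, 3 → best response Tunnel.
Driver A against Avenue: payoffs -4, -5 → best response Bridge.
Driver A against Bridge: payoffs 0, -3 → best response Bridge.
Driver B against Bridge: payoffs 5, -5, -2 → best response Highway.
Driver B against Tunnel: payoffs 2, -2, -4 → best response Highway.
Mutual best responses: (Tunnel, Highway).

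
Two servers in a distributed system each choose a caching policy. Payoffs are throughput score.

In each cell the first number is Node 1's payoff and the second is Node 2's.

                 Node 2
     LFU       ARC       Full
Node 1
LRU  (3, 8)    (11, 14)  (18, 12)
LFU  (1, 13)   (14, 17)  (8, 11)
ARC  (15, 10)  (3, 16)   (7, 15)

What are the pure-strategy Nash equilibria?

Node 1 against LFU: payoffs 3, 1, 15 → best response ARC.
Node 1 against ARC: payoffs 11, 14, 3 → best response LFU.
Node 1 against Full: payoffs 18, 8, 7 → best response LRU.
Node 2 against LRU: payoffs 8, 14, 12 → best response ARC.
Node 2 against LFU: payoffs 13, 17, 11 → best response ARC.
Node 2 against ARC: payoffs 10, 16, 15 → best response ARC.
Mutual best responses: (LFU, ARC).

Pure NE: (LFU, ARC)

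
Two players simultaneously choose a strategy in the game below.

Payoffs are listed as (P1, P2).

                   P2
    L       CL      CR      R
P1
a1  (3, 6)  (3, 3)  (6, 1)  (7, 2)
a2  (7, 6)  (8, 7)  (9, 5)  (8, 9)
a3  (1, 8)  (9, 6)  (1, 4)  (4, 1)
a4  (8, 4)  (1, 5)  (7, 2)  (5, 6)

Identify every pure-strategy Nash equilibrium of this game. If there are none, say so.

Check each profile: it is a Nash equilibrium iff no player can strictly gain by switching unilaterally.
(a1, L): P1 can switch to a2 (3 → 7). Not NE.
(a1, CL): P1 can switch to a2 (3 → 8). Not NE.
(a1, CR): P1 can switch to a2 (6 → 9). Not NE.
(a1, R): P1 can switch to a2 (7 → 8). Not NE.
(a2, L): P1 can switch to a4 (7 → 8). Not NE.
(a2, CL): P1 can switch to a3 (8 → 9). Not NE.
(a2, CR): P2 can switch to L (5 → 6). Not NE.
(a2, R): P1 gets 8, best alternative 7; P2 gets 9, best alternative 7. No profitable deviation — NE.
(a3, L): P1 can switch to a1 (1 → 3). Not NE.
(a3, CL): P2 can switch to L (6 → 8). Not NE.
(a3, CR): P1 can switch to a1 (1 → 6). Not NE.
(The remaining 5 profiles each have a profitable deviation by the same check.)

(a2, R)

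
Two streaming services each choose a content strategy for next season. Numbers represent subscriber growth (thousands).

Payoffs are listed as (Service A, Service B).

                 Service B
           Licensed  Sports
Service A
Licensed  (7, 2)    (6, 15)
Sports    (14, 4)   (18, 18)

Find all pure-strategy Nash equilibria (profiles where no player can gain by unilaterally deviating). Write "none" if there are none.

(Licensed, Licensed): Service A can switch to Sports (7 → 14). Not NE.
(Licensed, Sports): Service A can switch to Sports (6 → 18). Not NE.
(Sports, Licensed): Service B can switch to Sports (4 → 18). Not NE.
(Sports, Sports): Service A gets 18, best alternative 6; Service B gets 18, best alternative 4. No profitable deviation — NE.

(Sports, Sports)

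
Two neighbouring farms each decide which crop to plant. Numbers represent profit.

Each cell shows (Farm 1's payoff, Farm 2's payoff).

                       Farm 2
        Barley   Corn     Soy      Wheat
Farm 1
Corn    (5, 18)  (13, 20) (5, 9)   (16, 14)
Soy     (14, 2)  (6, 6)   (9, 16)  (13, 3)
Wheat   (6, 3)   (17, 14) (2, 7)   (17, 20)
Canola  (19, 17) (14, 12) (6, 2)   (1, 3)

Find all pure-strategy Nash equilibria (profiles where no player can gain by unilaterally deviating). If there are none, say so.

The pure Nash equilibria are (Soy, Soy), (Wheat, Wheat), (Canola, Barley).

Farm 1 against Barley: payoffs 5, 14, 6, 19 → best response Canola.
Farm 1 against Corn: payoffs 13, 6, 17, 14 → best response Wheat.
Farm 1 against Soy: payoffs 5, 9, 2, 6 → best response Soy.
Farm 1 against Wheat: payoffs 16, 13, 17, 1 → best response Wheat.
Farm 2 against Corn: payoffs 18, 20, 9, 14 → best response Corn.
Farm 2 against Soy: payoffs 2, 6, 16, 3 → best response Soy.
Farm 2 against Wheat: payoffs 3, 14, 7, 20 → best response Wheat.
Farm 2 against Canola: payoffs 17, 12, 2, 3 → best response Barley.
Mutual best responses: (Soy, Soy); (Wheat, Wheat); (Canola, Barley).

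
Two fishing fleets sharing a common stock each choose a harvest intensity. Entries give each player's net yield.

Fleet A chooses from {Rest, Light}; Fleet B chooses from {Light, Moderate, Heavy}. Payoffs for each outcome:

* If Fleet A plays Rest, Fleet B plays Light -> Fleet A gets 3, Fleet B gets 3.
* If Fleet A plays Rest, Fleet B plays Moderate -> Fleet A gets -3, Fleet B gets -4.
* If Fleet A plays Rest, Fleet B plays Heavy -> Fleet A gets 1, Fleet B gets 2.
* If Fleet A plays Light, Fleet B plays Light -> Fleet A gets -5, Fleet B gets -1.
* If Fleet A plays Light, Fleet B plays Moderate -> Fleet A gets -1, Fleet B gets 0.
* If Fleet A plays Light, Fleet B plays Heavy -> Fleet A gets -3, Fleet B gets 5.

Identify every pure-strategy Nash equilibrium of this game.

Pure NE: (Rest, Light)

Fleet A against Light: payoffs 3, -5 → best response Rest.
Fleet A against Moderate: payoffs -3, -1 → best response Light.
Fleet A against Heavy: payoffs 1, -3 → best response Rest.
Fleet B against Rest: payoffs 3, -4, 2 → best response Light.
Fleet B against Light: payoffs -1, 0, 5 → best response Heavy.
Mutual best responses: (Rest, Light).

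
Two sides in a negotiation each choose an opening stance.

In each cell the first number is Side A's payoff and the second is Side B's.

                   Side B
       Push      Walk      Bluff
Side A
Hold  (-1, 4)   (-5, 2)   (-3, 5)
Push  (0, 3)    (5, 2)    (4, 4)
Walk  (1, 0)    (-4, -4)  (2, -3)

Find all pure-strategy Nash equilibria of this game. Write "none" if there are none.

Side A against Push: payoffs -1, 0, 1 → best response Walk.
Side A against Walk: payoffs -5, 5, -4 → best response Push.
Side A against Bluff: payoffs -3, 4, 2 → best response Push.
Side B against Hold: payoffs 4, 2, 5 → best response Bluff.
Side B against Push: payoffs 3, 2, 4 → best response Bluff.
Side B against Walk: payoffs 0, -4, -3 → best response Push.
Mutual best responses: (Push, Bluff); (Walk, Push).

Pure-strategy Nash equilibria: (Push, Bluff) and (Walk, Push)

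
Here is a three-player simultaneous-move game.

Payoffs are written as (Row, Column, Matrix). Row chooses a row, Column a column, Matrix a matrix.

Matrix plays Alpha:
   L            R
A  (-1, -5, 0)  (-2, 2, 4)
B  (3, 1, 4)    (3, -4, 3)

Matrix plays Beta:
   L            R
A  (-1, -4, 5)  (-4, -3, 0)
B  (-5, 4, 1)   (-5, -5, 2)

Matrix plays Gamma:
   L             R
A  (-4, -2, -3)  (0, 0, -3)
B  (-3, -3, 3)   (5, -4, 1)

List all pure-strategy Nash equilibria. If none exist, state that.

Check each profile: it is a Nash equilibrium iff no player can strictly gain by switching unilaterally.
(A, L, Alpha): Row can switch to B (-1 → 3). Not NE.
(A, L, Beta): Column can switch to R (-4 → -3). Not NE.
(A, L, Gamma): Row can switch to B (-4 → -3). Not NE.
(A, R, Alpha): Row can switch to B (-2 → 3). Not NE.
(A, R, Beta): Matrix can switch to Alpha (0 → 4). Not NE.
(A, R, Gamma): Row can switch to B (0 → 5). Not NE.
(B, L, Alpha): Row gets 3, best alternative -1; Column gets 1, best alternative -4; Matrix gets 4, best alternative 3. No profitable deviation — NE.
(B, L, Beta): Row can switch to A (-5 → -1). Not NE.
(B, L, Gamma): Matrix can switch to Alpha (3 → 4). Not NE.
(B, R, Alpha): Column can switch to L (-4 → 1). Not NE.
(B, R, Beta): Row can switch to A (-5 → -4). Not NE.
(The remaining 1 profile has a profitable deviation by the same check.)

(B, L, Alpha)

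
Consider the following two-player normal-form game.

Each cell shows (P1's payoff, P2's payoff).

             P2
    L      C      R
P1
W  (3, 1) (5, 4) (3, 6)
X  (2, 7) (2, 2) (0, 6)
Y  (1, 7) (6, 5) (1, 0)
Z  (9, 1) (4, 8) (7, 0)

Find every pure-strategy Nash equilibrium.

No pure-strategy Nash equilibrium.

P1 against L: payoffs 3, 2, 1, 9 → best response Z.
P1 against C: payoffs 5, 2, 6, 4 → best response Y.
P1 against R: payoffs 3, 0, 1, 7 → best response Z.
P2 against W: payoffs 1, 4, 6 → best response R.
P2 against X: payoffs 7, 2, 6 → best response L.
P2 against Y: payoffs 7, 5, 0 → best response L.
P2 against Z: payoffs 1, 8, 0 → best response C.
No profile is a mutual best response for all players.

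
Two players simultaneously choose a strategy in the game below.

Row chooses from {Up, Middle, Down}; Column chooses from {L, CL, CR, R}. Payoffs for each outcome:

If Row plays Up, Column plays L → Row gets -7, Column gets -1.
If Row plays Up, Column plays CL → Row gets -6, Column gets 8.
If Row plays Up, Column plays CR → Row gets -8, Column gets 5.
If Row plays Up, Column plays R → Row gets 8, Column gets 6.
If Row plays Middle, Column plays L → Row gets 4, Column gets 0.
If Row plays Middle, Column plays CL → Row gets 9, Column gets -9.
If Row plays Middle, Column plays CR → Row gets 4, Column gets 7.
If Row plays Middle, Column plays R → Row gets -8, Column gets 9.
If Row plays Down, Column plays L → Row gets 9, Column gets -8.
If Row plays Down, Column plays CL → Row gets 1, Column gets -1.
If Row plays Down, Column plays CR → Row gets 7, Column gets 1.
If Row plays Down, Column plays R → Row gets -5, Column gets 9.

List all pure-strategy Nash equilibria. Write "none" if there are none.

Row against L: payoffs -7, 4, 9 → best response Down.
Row against CL: payoffs -6, 9, 1 → best response Middle.
Row against CR: payoffs -8, 4, 7 → best response Down.
Row against R: payoffs 8, -8, -5 → best response Up.
Column against Up: payoffs -1, 8, 5, 6 → best response CL.
Column against Middle: payoffs 0, -9, 7, 9 → best response R.
Column against Down: payoffs -8, -1, 1, 9 → best response R.
No profile is a mutual best response for all players.

none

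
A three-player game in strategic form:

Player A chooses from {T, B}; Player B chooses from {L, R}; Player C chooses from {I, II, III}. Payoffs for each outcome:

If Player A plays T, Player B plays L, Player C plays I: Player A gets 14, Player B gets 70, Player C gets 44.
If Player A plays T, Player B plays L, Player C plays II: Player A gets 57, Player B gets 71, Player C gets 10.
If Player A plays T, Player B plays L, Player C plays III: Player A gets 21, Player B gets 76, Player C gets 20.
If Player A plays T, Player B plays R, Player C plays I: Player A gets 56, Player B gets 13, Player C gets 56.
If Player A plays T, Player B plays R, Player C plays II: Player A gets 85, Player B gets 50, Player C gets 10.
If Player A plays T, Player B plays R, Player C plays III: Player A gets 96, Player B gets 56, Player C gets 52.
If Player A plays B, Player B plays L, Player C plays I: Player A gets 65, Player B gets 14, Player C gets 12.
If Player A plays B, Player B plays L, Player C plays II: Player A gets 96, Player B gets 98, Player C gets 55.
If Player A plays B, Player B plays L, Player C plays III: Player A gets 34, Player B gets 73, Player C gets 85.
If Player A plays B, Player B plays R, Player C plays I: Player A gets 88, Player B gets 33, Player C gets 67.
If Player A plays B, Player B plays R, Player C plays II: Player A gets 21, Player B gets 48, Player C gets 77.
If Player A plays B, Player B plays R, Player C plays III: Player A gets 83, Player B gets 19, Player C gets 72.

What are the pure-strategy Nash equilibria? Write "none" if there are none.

Pure NE: (B, L, III)

(T, L, I): Player A can switch to B (14 → 65). Not NE.
(T, L, II): Player A can switch to B (57 → 96). Not NE.
(T, L, III): Player A can switch to B (21 → 34). Not NE.
(T, R, I): Player A can switch to B (56 → 88). Not NE.
(T, R, II): Player B can switch to L (50 → 71). Not NE.
(T, R, III): Player B can switch to L (56 → 76). Not NE.
(B, L, I): Player B can switch to R (14 → 33). Not NE.
(B, L, II): Player C can switch to III (55 → 85). Not NE.
(B, L, III): Player A gets 34, best alternative 21; Player B gets 73, best alternative 19; Player C gets 85, best alternative 55. No profitable deviation — NE.
(B, R, I): Player C can switch to II (67 → 77). Not NE.
(B, R, II): Player A can switch to T (21 → 85). Not NE.
(B, R, III): Player A can switch to T (83 → 96). Not NE.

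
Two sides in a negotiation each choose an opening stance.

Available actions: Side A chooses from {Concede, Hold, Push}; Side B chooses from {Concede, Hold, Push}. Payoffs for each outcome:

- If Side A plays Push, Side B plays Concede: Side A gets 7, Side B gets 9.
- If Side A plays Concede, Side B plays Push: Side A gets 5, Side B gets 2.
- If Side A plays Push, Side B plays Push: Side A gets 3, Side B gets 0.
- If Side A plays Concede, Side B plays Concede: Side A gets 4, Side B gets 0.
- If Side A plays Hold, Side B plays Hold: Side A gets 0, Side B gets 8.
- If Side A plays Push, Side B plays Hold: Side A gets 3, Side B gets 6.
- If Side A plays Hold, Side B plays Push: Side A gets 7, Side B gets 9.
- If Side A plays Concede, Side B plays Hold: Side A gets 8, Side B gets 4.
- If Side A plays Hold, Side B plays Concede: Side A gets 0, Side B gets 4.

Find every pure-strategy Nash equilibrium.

The pure Nash equilibria are (Concede, Hold); (Hold, Push); (Push, Concede).

Side A against Concede: payoffs 4, 0, 7 → best response Push.
Side A against Hold: payoffs 8, 0, 3 → best response Concede.
Side A against Push: payoffs 5, 7, 3 → best response Hold.
Side B against Concede: payoffs 0, 4, 2 → best response Hold.
Side B against Hold: payoffs 4, 8, 9 → best response Push.
Side B against Push: payoffs 9, 6, 0 → best response Concede.
Mutual best responses: (Concede, Hold); (Hold, Push); (Push, Concede).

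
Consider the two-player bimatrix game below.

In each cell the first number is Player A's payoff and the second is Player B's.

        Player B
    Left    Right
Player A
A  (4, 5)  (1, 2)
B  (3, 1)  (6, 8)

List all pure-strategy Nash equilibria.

Pure-strategy Nash equilibria: (A, Left); (B, Right)

Player A against Left: payoffs 4, 3 → best response A.
Player A against Right: payoffs 1, 6 → best response B.
Player B against A: payoffs 5, 2 → best response Left.
Player B against B: payoffs 1, 8 → best response Right.
Mutual best responses: (A, Left); (B, Right).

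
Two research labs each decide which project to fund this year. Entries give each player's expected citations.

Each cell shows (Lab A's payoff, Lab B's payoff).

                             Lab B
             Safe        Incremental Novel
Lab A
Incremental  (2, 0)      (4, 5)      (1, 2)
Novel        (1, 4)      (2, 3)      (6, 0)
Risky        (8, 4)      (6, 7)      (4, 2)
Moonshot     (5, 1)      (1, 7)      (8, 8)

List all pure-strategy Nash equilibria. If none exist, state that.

Lab A against Safe: payoffs 2, 1, 8, 5 → best response Risky.
Lab A against Incremental: payoffs 4, 2, 6, 1 → best response Risky.
Lab A against Novel: payoffs 1, 6, 4, 8 → best response Moonshot.
Lab B against Incremental: payoffs 0, 5, 2 → best response Incremental.
Lab B against Novel: payoffs 4, 3, 0 → best response Safe.
Lab B against Risky: payoffs 4, 7, 2 → best response Incremental.
Lab B against Moonshot: payoffs 1, 7, 8 → best response Novel.
Mutual best responses: (Risky, Incremental); (Moonshot, Novel).

Pure-strategy Nash equilibria: (Risky, Incremental) and (Moonshot, Novel)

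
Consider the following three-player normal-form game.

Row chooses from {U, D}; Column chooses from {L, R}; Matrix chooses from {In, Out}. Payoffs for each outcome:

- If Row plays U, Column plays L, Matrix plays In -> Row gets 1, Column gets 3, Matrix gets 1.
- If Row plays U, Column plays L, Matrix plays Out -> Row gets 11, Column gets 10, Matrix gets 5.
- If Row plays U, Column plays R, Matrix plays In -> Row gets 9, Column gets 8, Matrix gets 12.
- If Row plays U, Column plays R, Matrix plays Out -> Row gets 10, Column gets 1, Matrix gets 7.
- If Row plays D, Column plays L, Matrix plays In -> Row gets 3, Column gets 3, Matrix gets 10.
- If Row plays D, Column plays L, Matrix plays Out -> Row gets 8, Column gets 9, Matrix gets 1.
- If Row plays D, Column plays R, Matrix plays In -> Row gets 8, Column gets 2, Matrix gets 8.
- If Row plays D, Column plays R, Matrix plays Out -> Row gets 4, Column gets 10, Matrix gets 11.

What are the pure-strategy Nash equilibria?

(U, L, In): Row can switch to D (1 → 3). Not NE.
(U, L, Out): Row gets 11, best alternative 8; Column gets 10, best alternative 1; Matrix gets 5, best alternative 1. No profitable deviation — NE.
(U, R, In): Row gets 9, best alternative 8; Column gets 8, best alternative 3; Matrix gets 12, best alternative 7. No profitable deviation — NE.
(U, R, Out): Column can switch to L (1 → 10). Not NE.
(D, L, In): Row gets 3, best alternative 1; Column gets 3, best alternative 2; Matrix gets 10, best alternative 1. No profitable deviation — NE.
(D, L, Out): Row can switch to U (8 → 11). Not NE.
(D, R, In): Row can switch to U (8 → 9). Not NE.
(D, R, Out): Row can switch to U (4 → 10). Not NE.

Pure-strategy Nash equilibria: (U, L, Out), (U, R, In), (D, L, In)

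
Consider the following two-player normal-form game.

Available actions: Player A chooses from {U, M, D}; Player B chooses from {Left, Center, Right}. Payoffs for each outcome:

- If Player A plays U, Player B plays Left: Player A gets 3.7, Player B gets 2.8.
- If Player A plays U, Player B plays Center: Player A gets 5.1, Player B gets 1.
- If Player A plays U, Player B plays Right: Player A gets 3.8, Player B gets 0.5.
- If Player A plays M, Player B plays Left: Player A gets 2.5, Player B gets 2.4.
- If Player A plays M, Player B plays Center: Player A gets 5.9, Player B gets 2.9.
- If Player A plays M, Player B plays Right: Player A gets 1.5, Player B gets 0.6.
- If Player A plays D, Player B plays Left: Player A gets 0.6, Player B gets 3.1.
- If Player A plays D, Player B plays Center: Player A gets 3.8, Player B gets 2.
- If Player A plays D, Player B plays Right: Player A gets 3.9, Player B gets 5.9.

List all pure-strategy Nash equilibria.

Player A against Left: payoffs 3.7, 2.5, 0.6 → best response U.
Player A against Center: payoffs 5.1, 5.9, 3.8 → best response M.
Player A against Right: payoffs 3.8, 1.5, 3.9 → best response D.
Player B against U: payoffs 2.8, 1, 0.5 → best response Left.
Player B against M: payoffs 2.4, 2.9, 0.6 → best response Center.
Player B against D: payoffs 3.1, 2, 5.9 → best response Right.
Mutual best responses: (U, Left); (M, Center); (D, Right).

(U, Left); (M, Center); (D, Right)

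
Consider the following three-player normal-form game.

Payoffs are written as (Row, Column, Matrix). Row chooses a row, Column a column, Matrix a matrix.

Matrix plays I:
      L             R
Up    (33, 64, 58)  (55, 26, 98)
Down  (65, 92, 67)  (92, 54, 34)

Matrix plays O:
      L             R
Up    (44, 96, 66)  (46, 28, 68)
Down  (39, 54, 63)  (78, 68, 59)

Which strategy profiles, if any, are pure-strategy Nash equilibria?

(Up, L, O) and (Down, L, I) and (Down, R, O)

Mark each player's best response to every combination of opponents' strategies; a profile where every player is best-responding is a pure Nash equilibrium.
Row against (L, I): payoffs 33, 65 → best response Down.
Row against (L, O): payoffs 44, 39 → best response Up.
Row against (R, I): payoffs 55, 92 → best response Down.
Row against (R, O): payoffs 46, 78 → best response Down.
Column against (Up, I): payoffs 64, 26 → best response L.
Column against (Up, O): payoffs 96, 28 → best response L.
Column against (Down, I): payoffs 92, 54 → best response L.
Column against (Down, O): payoffs 54, 68 → best response R.
Matrix against (Up, L): payoffs 58, 66 → best response O.
Matrix against (Up, R): payoffs 98, 68 → best response I.
Matrix against (Down, L): payoffs 67, 63 → best response I.
Matrix against (Down, R): payoffs 34, 59 → best response O.
Mutual best responses: (Up, L, O); (Down, L, I); (Down, R, O).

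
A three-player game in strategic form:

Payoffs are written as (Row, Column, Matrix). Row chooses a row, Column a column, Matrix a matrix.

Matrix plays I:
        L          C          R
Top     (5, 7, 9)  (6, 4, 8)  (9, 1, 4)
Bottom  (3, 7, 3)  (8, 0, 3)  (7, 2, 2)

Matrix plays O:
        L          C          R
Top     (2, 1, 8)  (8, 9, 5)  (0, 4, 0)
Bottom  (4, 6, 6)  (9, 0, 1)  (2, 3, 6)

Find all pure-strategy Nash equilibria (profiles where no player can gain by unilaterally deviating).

Row against (L, I): payoffs 5, 3 → best response Top.
Row against (L, O): payoffs 2, 4 → best response Bottom.
Row against (C, I): payoffs 6, 8 → best response Bottom.
Row against (C, O): payoffs 8, 9 → best response Bottom.
Row against (R, I): payoffs 9, 7 → best response Top.
Row against (R, O): payoffs 0, 2 → best response Bottom.
Column against (Top, I): payoffs 7, 4, 1 → best response L.
Column against (Top, O): payoffs 1, 9, 4 → best response C.
Column against (Bottom, I): payoffs 7, 0, 2 → best response L.
Column against (Bottom, O): payoffs 6, 0, 3 → best response L.
Matrix against (Top, L): payoffs 9, 8 → best response I.
Matrix against (Top, C): payoffs 8, 5 → best response I.
Matrix against (Top, R): payoffs 4, 0 → best response I.
Matrix against (Bottom, L): payoffs 3, 6 → best response O.
Matrix against (Bottom, C): payoffs 3, 1 → best response I.
Matrix against (Bottom, R): payoffs 2, 6 → best response O.
Mutual best responses: (Top, L, I); (Bottom, L, O).

(Top, L, I), (Bottom, L, O)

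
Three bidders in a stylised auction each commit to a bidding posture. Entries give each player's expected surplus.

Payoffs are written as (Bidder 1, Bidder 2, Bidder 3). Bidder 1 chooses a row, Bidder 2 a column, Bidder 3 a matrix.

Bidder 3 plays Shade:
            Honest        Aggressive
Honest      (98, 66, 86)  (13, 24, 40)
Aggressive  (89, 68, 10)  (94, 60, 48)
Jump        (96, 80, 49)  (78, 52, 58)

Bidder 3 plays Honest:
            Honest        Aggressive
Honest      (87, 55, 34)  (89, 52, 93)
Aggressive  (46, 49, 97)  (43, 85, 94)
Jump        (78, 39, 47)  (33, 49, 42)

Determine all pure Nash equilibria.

Bidder 1 against (Honest, Shade): payoffs 98, 89, 96 → best response Honest.
Bidder 1 against (Honest, Honest): payoffs 87, 46, 78 → best response Honest.
Bidder 1 against (Aggressive, Shade): payoffs 13, 94, 78 → best response Aggressive.
Bidder 1 against (Aggressive, Honest): payoffs 89, 43, 33 → best response Honest.
Bidder 2 against (Honest, Shade): payoffs 66, 24 → best response Honest.
Bidder 2 against (Honest, Honest): payoffs 55, 52 → best response Honest.
Bidder 2 against (Aggressive, Shade): payoffs 68, 60 → best response Honest.
Bidder 2 against (Aggressive, Honest): payoffs 49, 85 → best response Aggressive.
Bidder 2 against (Jump, Shade): payoffs 80, 52 → best response Honest.
Bidder 2 against (Jump, Honest): payoffs 39, 49 → best response Aggressive.
Bidder 3 against (Honest, Honest): payoffs 86, 34 → best response Shade.
Bidder 3 against (Honest, Aggressive): payoffs 40, 93 → best response Honest.
Bidder 3 against (Aggressive, Honest): payoffs 10, 97 → best response Honest.
Bidder 3 against (Aggressive, Aggressive): payoffs 48, 94 → best response Honest.
Bidder 3 against (Jump, Honest): payoffs 49, 47 → best response Shade.
Bidder 3 against (Jump, Aggressive): payoffs 58, 42 → best response Shade.
Mutual best responses: (Honest, Honest, Shade).

The unique pure-strategy Nash equilibrium is (Honest, Honest, Shade).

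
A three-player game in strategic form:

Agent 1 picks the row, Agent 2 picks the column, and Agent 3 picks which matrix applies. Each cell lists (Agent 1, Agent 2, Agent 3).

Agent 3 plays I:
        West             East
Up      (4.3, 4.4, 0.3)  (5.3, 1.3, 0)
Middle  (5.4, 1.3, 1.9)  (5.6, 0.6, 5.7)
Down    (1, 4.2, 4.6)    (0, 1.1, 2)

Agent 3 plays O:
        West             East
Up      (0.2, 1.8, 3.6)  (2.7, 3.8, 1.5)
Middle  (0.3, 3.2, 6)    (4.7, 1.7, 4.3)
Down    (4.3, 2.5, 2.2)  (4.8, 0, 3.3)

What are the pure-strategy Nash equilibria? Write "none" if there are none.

(Up, West, I): Agent 1 can switch to Middle (4.3 → 5.4). Not NE.
(Up, West, O): Agent 1 can switch to Middle (0.2 → 0.3). Not NE.
(Up, East, I): Agent 1 can switch to Middle (5.3 → 5.6). Not NE.
(Up, East, O): Agent 1 can switch to Middle (2.7 → 4.7). Not NE.
(Middle, West, I): Agent 3 can switch to O (1.9 → 6). Not NE.
(Middle, West, O): Agent 1 can switch to Down (0.3 → 4.3). Not NE.
(The remaining 6 profiles each have a profitable deviation by the same check.)

There is no pure-strategy Nash equilibrium.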